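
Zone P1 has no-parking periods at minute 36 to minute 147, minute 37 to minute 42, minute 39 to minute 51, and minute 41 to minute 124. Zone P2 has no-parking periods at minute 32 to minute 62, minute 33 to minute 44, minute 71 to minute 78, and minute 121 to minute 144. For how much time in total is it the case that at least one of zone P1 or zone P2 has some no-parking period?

A, merged: minute 36 to minute 147.
B, merged: minute 32 to minute 62, minute 71 to minute 78, minute 121 to minute 144.
A ∪ B = minute 32 to minute 147.
Total: 115 minutes.

115 minutes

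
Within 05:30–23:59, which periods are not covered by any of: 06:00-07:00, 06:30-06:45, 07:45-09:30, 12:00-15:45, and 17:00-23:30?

Covered (merged): 06:00–07:00, 07:45–09:30, 12:00–15:45, 17:00–23:30.
Gaps within 05:30–23:59: 05:30–06:00, 07:00–07:45, 09:30–12:00, 15:45–17:00, 23:30–23:59.

05:30–06:00, 07:00–07:45, 09:30–12:00, 15:45–17:00, 23:30–23:59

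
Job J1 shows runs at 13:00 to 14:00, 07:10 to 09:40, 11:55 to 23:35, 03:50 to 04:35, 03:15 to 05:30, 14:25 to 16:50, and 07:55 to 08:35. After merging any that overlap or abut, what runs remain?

Sort by start: 03:15-05:30, 03:50-04:35, 07:10-09:40, 07:55-08:35, 11:55-23:35, 13:00-14:00, 14:25-16:50.
03:50-04:35 overlaps/touches 03:15-05:30 → extend to 03:15-05:30.
07:10-09:40 is disjoint → start new block.
07:55-08:35 overlaps/touches 07:10-09:40 → extend to 07:10-09:40.
11:55-23:35 is disjoint → start new block.
13:00-14:00 overlaps/touches 11:55-23:35 → extend to 11:55-23:35.
14:25-16:50 overlaps/touches 11:55-23:35 → extend to 11:55-23:35.

03:15-05:30, 07:10-09:40, 11:55-23:35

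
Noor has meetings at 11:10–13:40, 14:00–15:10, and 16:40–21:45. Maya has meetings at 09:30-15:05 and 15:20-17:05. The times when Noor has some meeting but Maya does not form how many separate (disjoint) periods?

A \ B = 15:05–15:10, 17:05–21:45.
That is 2 disjoint pieces.

2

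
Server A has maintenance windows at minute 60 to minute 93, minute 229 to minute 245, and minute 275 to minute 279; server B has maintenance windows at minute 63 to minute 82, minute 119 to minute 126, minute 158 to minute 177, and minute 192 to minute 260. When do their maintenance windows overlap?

minute 63 to minute 82, minute 229 to minute 245

minute 60 to minute 93 meets the second set on minute 63 to minute 82.
minute 229 to minute 245 meets the second set on minute 229 to minute 245.
minute 275 to minute 279: no overlap with the second set.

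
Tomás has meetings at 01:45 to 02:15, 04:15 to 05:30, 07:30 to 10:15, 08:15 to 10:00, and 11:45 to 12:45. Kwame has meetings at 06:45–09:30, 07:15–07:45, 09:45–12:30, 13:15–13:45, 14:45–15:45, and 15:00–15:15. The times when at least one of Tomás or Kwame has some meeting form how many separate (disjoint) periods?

5

First set merges to 01:45-02:15, 04:15-05:30, 07:30-10:15, 11:45-12:45.
Second set merges to 06:45-09:30, 09:45-12:30, 13:15-13:45, 14:45-15:45.
A ∪ B = 01:45-02:15, 04:15-05:30, 06:45-12:45, 13:15-13:45, 14:45-15:45.
That is 5 disjoint pieces.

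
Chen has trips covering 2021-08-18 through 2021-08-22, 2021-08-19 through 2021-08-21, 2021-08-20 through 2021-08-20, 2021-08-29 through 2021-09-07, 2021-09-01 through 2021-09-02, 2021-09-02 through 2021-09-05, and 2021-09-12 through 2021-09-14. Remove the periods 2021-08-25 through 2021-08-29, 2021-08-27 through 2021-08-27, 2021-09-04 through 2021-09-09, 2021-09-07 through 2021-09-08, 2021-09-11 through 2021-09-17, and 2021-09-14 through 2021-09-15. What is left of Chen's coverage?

2021-08-18 through 2021-08-22, 2021-08-30 through 2021-09-03

First set merges to 2021-08-18 through 2021-08-22, 2021-08-29 through 2021-09-07, 2021-09-12 through 2021-09-14.
Second set merges to 2021-08-25 through 2021-08-29, 2021-09-04 through 2021-09-09, 2021-09-11 through 2021-09-17.
2021-08-18 through 2021-08-22 is untouched.
2021-08-29 through 2021-09-07 with B removed leaves 2021-08-30 through 2021-09-03.
2021-09-12 through 2021-09-14 lies entirely inside B → drops out.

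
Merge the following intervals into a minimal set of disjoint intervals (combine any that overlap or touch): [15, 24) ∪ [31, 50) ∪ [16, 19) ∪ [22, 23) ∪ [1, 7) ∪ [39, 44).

Sort by start: [1, 7), [15, 24), [16, 19), [22, 23), [31, 50), [39, 44).
[15, 24) is disjoint → start new block.
[16, 19) overlaps/touches [15, 24) → extend to [15, 24).
[22, 23) overlaps/touches [15, 24) → extend to [15, 24).
[31, 50) is disjoint → start new block.
[39, 44) overlaps/touches [31, 50) → extend to [31, 50).

[1, 7) ∪ [15, 24) ∪ [31, 50)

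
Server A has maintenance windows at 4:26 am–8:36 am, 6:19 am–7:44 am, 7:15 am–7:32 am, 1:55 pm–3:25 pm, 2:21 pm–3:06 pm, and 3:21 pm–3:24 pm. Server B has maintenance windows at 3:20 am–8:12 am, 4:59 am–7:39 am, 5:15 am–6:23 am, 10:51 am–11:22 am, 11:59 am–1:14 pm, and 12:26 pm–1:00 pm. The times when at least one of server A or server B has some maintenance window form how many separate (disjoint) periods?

4

First set merges to 4:26 am–8:36 am, 1:55 pm–3:25 pm.
Second set merges to 3:20 am–8:12 am, 10:51 am–11:22 am, 11:59 am–1:14 pm.
A ∪ B = 3:20 am–8:36 am, 10:51 am–11:22 am, 11:59 am–1:14 pm, 1:55 pm–3:25 pm.
That is 4 disjoint pieces.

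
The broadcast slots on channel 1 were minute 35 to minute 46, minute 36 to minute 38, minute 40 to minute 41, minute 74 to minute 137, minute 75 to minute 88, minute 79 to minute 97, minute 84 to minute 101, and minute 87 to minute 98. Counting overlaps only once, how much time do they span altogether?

Merged: minute 35 to minute 46, minute 74 to minute 137.
Lengths: 11 minutes + 63 minutes = 74 minutes.

74 minutes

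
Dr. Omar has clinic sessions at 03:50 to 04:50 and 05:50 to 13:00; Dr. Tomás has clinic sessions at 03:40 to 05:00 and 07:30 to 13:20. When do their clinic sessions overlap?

03:50–04:50 ∩ B → 03:50–04:50.
05:50–13:00 ∩ B → 07:30–13:00.

03:50–04:50, 07:30–13:00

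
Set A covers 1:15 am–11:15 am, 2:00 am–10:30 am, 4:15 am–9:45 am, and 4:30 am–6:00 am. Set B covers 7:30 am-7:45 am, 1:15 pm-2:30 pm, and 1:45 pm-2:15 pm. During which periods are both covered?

A, merged: 1:15 am-11:15 am.
B, merged: 7:30 am-7:45 am, 1:15 pm-2:30 pm.
1:15 am-11:15 am overlaps B on 7:30 am-7:45 am.

7:30 am-7:45 am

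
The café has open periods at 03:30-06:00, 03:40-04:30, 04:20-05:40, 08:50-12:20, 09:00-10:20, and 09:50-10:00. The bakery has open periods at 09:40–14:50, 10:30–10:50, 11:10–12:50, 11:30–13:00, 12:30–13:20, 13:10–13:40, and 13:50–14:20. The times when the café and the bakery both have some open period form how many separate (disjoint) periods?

1

First set merges to 03:30-06:00, 08:50-12:20.
Second set merges to 09:40-14:50.
A ∩ B = 09:40-12:20.
That is 1 disjoint piece.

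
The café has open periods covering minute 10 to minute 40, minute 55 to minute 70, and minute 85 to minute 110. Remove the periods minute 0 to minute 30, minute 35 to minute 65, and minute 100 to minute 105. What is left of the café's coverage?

minute 30 to minute 35, minute 65 to minute 70, minute 85 to minute 100, minute 105 to minute 110

minute 10 to minute 40 \ B = minute 30 to minute 35.
minute 55 to minute 70 \ B = minute 65 to minute 70.
minute 85 to minute 110 \ B = minute 85 to minute 100, minute 105 to minute 110.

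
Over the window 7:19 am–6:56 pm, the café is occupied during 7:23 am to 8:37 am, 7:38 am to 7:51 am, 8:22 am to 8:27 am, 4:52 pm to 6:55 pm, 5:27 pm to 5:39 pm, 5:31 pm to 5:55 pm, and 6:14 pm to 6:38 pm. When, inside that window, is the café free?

After merging, the occupied span is 7:23 am–8:37 am, 4:52 pm–6:55 pm.
Complement within 7:19 am–6:56 pm: 7:19 am–7:23 am, 8:37 am–4:52 pm, 6:55 pm–6:56 pm.

7:19 am–7:23 am, 8:37 am–4:52 pm, 6:55 pm–6:56 pm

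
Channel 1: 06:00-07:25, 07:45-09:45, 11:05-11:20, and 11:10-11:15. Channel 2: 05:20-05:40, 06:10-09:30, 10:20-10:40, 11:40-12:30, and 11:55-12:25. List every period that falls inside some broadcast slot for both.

Merge the first list: 06:00-07:25, 07:45-09:45, 11:05-11:20.
Merge the second list: 05:20-05:40, 06:10-09:30, 10:20-10:40, 11:40-12:30.
06:00-07:25 meets the second set on 06:10-07:25.
07:45-09:45 meets the second set on 07:45-09:30.
11:05-11:20: no overlap with the second set.

06:10-07:25, 07:45-09:30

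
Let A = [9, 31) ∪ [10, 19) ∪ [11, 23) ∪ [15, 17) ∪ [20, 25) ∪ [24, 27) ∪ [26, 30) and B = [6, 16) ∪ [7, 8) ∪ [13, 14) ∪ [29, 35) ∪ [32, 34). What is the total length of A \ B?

13

First set merges to [9, 31).
Second set merges to [6, 16), [29, 35).
A \ B = [16, 29).
Total: 13.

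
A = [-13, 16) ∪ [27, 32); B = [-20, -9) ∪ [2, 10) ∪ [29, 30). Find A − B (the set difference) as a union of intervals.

[-9, 2) ∪ [10, 16) ∪ [27, 29) ∪ [30, 32)

[-13, 16) minus B → [-9, 2), [10, 16).
[27, 32) minus B → [27, 29), [30, 32).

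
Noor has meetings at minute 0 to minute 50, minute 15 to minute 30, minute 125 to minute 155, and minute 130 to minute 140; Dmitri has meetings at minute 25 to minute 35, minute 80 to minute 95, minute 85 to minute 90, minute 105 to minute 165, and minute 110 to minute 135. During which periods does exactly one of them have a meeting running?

minute 0 to minute 25, minute 35 to minute 50, minute 80 to minute 95, minute 105 to minute 125, minute 155 to minute 165

First set merges to minute 0 to minute 50, minute 125 to minute 155.
Second set merges to minute 25 to minute 35, minute 80 to minute 95, minute 105 to minute 165.
Only in the first: minute 0 to minute 25, minute 35 to minute 50.
Only in the second: minute 80 to minute 95, minute 105 to minute 125, minute 155 to minute 165.
Together these are the periods covered by exactly one.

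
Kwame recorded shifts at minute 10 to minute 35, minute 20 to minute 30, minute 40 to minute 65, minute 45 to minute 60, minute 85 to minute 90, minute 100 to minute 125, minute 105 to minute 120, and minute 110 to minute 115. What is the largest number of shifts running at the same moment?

Walk the sorted start/end points keeping a running depth.
The depth first hits 3 at minute 110.

3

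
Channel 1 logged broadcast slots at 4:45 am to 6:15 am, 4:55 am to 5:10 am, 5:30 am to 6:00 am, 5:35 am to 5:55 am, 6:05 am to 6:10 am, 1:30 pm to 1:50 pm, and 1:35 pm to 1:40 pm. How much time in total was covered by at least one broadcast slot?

Merged: 4:45 am-6:15 am, 1:30 pm-1:50 pm.
Lengths: 1 h 30 min + 20 min = 1 h 50 min.

1 h 50 min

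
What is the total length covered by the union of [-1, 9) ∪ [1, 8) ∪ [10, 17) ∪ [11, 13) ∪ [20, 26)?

Merged: [-1, 9), [10, 17), [20, 26).
Lengths: 10 + 7 + 6 = 23.

23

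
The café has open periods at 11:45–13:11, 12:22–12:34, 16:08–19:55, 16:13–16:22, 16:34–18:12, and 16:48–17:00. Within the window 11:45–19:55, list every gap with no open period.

13:11-16:08

After merging, the occupied span is 11:45-13:11, 16:08-19:55.
Gaps within 11:45-19:55: 13:11-16:08.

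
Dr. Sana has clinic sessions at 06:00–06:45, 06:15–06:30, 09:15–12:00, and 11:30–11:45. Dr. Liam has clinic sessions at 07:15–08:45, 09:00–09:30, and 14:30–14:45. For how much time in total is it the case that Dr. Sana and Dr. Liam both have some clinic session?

Merge the first list: 06:00-06:45, 09:15-12:00.
A ∩ B = 09:15-09:30.
Total: 15 min.

15 min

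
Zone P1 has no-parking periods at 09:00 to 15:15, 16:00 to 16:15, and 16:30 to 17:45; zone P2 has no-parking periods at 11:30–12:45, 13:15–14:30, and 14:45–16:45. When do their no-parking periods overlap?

11:30-12:45, 13:15-14:30, 14:45-15:15, 16:00-16:15, 16:30-16:45

09:00-15:15 overlaps B on 11:30-12:45, 13:15-14:30, 14:45-15:15.
16:00-16:15 overlaps B on 16:00-16:15.
16:30-17:45 overlaps B on 16:30-16:45.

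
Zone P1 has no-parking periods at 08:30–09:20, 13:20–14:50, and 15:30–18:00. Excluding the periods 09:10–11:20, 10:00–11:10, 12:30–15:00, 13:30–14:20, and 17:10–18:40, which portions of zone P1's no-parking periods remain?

08:30–09:10, 15:30–17:10

Merge the second list: 09:10–11:20, 12:30–15:00, 17:10–18:40.
08:30–09:20 with B removed leaves 08:30–09:10.
13:20–14:50 lies entirely inside B → drops out.
15:30–18:00 with B removed leaves 15:30–17:10.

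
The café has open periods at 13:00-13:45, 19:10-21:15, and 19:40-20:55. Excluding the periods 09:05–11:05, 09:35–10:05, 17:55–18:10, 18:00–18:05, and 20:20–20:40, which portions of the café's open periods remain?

First set merges to 13:00-13:45, 19:10-21:15.
Second set merges to 09:05-11:05, 17:55-18:10, 20:20-20:40.
13:00-13:45 is untouched.
19:10-21:15 with B removed leaves 19:10-20:20, 20:40-21:15.

13:00-13:45, 19:10-20:20, 20:40-21:15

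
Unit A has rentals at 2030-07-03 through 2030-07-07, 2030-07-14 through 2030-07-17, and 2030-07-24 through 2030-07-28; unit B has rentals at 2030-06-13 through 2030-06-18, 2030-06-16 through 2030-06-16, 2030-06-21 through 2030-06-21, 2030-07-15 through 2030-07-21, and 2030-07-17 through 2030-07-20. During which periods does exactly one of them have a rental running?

Second set merges to 2030-06-13 through 2030-06-18, 2030-06-21 through 2030-06-21, 2030-07-15 through 2030-07-21.
Only in the first: 2030-07-03 through 2030-07-07, 2030-07-14 through 2030-07-14, 2030-07-24 through 2030-07-28.
Only in the second: 2030-06-13 through 2030-06-18, 2030-06-21 through 2030-06-21, 2030-07-18 through 2030-07-21.
Together these are the periods covered by exactly one.

2030-06-13 through 2030-06-18, 2030-06-21 through 2030-06-21, 2030-07-03 through 2030-07-07, 2030-07-14 through 2030-07-14, 2030-07-18 through 2030-07-21, 2030-07-24 through 2030-07-28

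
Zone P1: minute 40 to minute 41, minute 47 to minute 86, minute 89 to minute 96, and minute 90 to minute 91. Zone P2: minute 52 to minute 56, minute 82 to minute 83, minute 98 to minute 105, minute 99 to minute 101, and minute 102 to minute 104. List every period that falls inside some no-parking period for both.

A, merged: minute 40 to minute 41, minute 47 to minute 86, minute 89 to minute 96.
B, merged: minute 52 to minute 56, minute 82 to minute 83, minute 98 to minute 105.
minute 40 to minute 41 falls entirely outside B.
minute 47 to minute 86 overlaps B on minute 52 to minute 56, minute 82 to minute 83.
minute 89 to minute 96 falls entirely outside B.

minute 52 to minute 56, minute 82 to minute 83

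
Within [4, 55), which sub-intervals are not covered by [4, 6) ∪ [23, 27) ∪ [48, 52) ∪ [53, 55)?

[6, 23) ∪ [27, 48) ∪ [52, 53)

Covered (merged): [4, 6), [23, 27), [48, 52), [53, 55).
Complement within [4, 55): [6, 23), [27, 48), [52, 53).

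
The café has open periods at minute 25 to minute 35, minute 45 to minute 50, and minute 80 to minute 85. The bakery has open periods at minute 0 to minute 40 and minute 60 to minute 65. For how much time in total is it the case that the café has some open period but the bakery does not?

A \ B = minute 45 to minute 50, minute 80 to minute 85.
Total: 5 minutes + 5 minutes = 10 minutes.

10 minutes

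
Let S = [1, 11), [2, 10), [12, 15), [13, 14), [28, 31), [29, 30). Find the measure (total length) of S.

16

Merged: [1, 11), [12, 15), [28, 31).
Lengths: 10 + 3 + 3 = 16.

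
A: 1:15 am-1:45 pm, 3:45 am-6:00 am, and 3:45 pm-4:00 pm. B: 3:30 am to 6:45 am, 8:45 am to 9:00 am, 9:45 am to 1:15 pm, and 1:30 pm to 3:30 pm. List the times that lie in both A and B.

Merge the first list: 1:15 am–1:45 pm, 3:45 pm–4:00 pm.
1:15 am–1:45 pm ∩ B → 3:30 am–6:45 am, 8:45 am–9:00 am, 9:45 am–1:15 pm, 1:30 pm–1:45 pm.
3:45 pm–4:00 pm meets no B interval.

3:30 am–6:45 am, 8:45 am–9:00 am, 9:45 am–1:15 pm, 1:30 pm–1:45 pm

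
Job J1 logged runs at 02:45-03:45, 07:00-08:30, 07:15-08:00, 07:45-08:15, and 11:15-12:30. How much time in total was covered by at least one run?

Merged: 02:45–03:45, 07:00–08:30, 11:15–12:30.
Lengths: 1 h + 1 h 30 min + 1 h 15 min = 3 h 45 min.

3 h 45 min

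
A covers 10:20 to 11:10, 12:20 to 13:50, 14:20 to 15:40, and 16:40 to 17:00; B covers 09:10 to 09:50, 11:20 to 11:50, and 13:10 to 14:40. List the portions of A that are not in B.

10:20–11:10: no B overlap → unchanged.
12:20–13:50 minus B → 12:20–13:10.
14:20–15:40 minus B → 14:40–15:40.
16:40–17:00: no B overlap → unchanged.

10:20–11:10, 12:20–13:10, 14:40–15:40, 16:40–17:00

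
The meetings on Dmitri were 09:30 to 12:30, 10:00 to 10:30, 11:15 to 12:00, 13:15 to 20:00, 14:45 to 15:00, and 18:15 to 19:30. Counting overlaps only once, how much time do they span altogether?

9 h 45 min

Merged: 09:30–12:30, 13:15–20:00.
Lengths: 3 h + 6 h 45 min = 9 h 45 min.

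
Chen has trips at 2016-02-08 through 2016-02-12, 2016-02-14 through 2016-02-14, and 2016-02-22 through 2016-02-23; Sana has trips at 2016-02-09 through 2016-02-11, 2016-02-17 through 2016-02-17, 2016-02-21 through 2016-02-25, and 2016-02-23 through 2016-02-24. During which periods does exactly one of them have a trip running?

Merge the second list: 2016-02-09 through 2016-02-11, 2016-02-17 through 2016-02-17, 2016-02-21 through 2016-02-25.
A but not B: 2016-02-08 through 2016-02-08, 2016-02-12 through 2016-02-12, 2016-02-14 through 2016-02-14.
B but not A: 2016-02-17 through 2016-02-17, 2016-02-21 through 2016-02-21, 2016-02-24 through 2016-02-25.
Combining gives A △ B.

2016-02-08 through 2016-02-08, 2016-02-12 through 2016-02-12, 2016-02-14 through 2016-02-14, 2016-02-17 through 2016-02-17, 2016-02-21 through 2016-02-21, 2016-02-24 through 2016-02-25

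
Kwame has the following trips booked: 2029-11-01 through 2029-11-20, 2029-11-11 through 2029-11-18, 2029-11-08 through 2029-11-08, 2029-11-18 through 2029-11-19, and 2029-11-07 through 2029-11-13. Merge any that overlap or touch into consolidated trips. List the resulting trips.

Sort by start: 2029-11-01 through 2029-11-20, 2029-11-07 through 2029-11-13, 2029-11-08 through 2029-11-08, 2029-11-11 through 2029-11-18, 2029-11-18 through 2029-11-19.
2029-11-07 through 2029-11-13 overlaps/touches 2029-11-01 through 2029-11-20 → extend to 2029-11-01 through 2029-11-20.
2029-11-08 through 2029-11-08 overlaps/touches 2029-11-01 through 2029-11-20 → extend to 2029-11-01 through 2029-11-20.
2029-11-11 through 2029-11-18 overlaps/touches 2029-11-01 through 2029-11-20 → extend to 2029-11-01 through 2029-11-20.
2029-11-18 through 2029-11-19 overlaps/touches 2029-11-01 through 2029-11-20 → extend to 2029-11-01 through 2029-11-20.

2029-11-01 through 2029-11-20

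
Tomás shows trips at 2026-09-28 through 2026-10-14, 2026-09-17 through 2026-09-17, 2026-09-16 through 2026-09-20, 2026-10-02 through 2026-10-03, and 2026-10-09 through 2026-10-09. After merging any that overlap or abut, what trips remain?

2026-09-16 through 2026-09-20, 2026-09-28 through 2026-10-14

Sort by start: 2026-09-16 through 2026-09-20, 2026-09-17 through 2026-09-17, 2026-09-28 through 2026-10-14, 2026-10-02 through 2026-10-03, 2026-10-09 through 2026-10-09.
2026-09-17 through 2026-09-17 overlaps/touches 2026-09-16 through 2026-09-20 → extend to 2026-09-16 through 2026-09-20.
2026-09-28 through 2026-10-14 is disjoint → start new block.
2026-10-02 through 2026-10-03 overlaps/touches 2026-09-28 through 2026-10-14 → extend to 2026-09-28 through 2026-10-14.
2026-10-09 through 2026-10-09 overlaps/touches 2026-09-28 through 2026-10-14 → extend to 2026-09-28 through 2026-10-14.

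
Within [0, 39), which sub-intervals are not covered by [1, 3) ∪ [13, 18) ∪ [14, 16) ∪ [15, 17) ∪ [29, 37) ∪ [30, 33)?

Covered (merged): [1, 3), [13, 18), [29, 37).
Gaps within [0, 39): [0, 1), [3, 13), [18, 29), [37, 39).

[0, 1) ∪ [3, 13) ∪ [18, 29) ∪ [37, 39)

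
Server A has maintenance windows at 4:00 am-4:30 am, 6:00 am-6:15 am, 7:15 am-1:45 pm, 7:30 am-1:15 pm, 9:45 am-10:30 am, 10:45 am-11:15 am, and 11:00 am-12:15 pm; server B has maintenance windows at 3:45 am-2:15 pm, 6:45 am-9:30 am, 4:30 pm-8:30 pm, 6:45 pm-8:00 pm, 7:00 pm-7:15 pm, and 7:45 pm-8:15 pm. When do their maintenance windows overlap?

4:00 am-4:30 am, 6:00 am-6:15 am, 7:15 am-1:45 pm

Merge the first list: 4:00 am-4:30 am, 6:00 am-6:15 am, 7:15 am-1:45 pm.
Merge the second list: 3:45 am-2:15 pm, 4:30 pm-8:30 pm.
4:00 am-4:30 am ∩ B → 4:00 am-4:30 am.
6:00 am-6:15 am ∩ B → 6:00 am-6:15 am.
7:15 am-1:45 pm ∩ B → 7:15 am-1:45 pm.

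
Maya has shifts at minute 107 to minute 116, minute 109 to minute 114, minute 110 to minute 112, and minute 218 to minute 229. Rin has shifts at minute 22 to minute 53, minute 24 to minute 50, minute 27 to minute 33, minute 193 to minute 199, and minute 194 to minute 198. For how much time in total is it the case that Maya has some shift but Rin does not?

First set merges to minute 107 to minute 116, minute 218 to minute 229.
Second set merges to minute 22 to minute 53, minute 193 to minute 199.
A \ B = minute 107 to minute 116, minute 218 to minute 229.
Total: 9 minutes + 11 minutes = 20 minutes.

20 minutes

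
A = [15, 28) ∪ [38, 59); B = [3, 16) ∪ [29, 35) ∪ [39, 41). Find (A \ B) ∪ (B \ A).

[3, 15) ∪ [16, 28) ∪ [29, 35) ∪ [38, 39) ∪ [41, 59)

A \ B = [16, 28), [38, 39), [41, 59).
B \ A = [3, 15), [29, 35).
Union of the two gives the symmetric difference.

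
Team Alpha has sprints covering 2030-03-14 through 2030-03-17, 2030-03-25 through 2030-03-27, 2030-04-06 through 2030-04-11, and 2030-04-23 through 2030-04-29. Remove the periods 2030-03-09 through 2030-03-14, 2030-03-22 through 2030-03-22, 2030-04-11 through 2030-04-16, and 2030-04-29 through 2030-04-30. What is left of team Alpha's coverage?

2030-03-14 through 2030-03-17 with B removed leaves 2030-03-15 through 2030-03-17.
2030-03-25 through 2030-03-27 is untouched.
2030-04-06 through 2030-04-11 with B removed leaves 2030-04-06 through 2030-04-10.
2030-04-23 through 2030-04-29 with B removed leaves 2030-04-23 through 2030-04-28.

2030-03-15 through 2030-03-17, 2030-03-25 through 2030-03-27, 2030-04-06 through 2030-04-10, 2030-04-23 through 2030-04-28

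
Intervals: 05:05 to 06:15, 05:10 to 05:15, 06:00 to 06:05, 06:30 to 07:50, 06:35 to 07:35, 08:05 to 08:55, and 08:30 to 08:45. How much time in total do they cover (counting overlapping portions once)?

Merged: 05:05–06:15, 06:30–07:50, 08:05–08:55.
Lengths: 1 h 10 min + 1 h 20 min + 50 min = 3 h 20 min.

3 h 20 min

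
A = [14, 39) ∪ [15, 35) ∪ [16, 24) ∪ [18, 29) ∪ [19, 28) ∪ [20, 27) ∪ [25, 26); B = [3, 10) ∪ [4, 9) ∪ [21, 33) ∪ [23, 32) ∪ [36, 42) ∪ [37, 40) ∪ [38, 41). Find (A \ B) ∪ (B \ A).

Merge the first list: [14, 39).
Merge the second list: [3, 10), [21, 33), [36, 42).
A but not B: [14, 21), [33, 36).
B but not A: [3, 10), [39, 42).
Combining gives A △ B.

[3, 10) ∪ [14, 21) ∪ [33, 36) ∪ [39, 42)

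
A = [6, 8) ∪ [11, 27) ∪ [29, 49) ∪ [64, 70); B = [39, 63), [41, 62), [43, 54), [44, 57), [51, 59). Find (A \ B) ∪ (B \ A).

Second set merges to [39, 63).
A \ B = [6, 8), [11, 27), [29, 39), [64, 70).
B \ A = [49, 63).
Union of the two gives the symmetric difference.

[6, 8) ∪ [11, 27) ∪ [29, 39) ∪ [49, 63) ∪ [64, 70)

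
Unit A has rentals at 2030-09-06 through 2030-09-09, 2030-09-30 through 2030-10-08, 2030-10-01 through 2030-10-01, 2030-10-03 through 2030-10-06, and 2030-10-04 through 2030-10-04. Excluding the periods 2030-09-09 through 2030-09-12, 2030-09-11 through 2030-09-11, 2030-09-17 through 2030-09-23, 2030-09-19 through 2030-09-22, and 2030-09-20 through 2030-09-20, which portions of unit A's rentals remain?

2030-09-06 through 2030-09-08, 2030-09-30 through 2030-10-08

First set merges to 2030-09-06 through 2030-09-09, 2030-09-30 through 2030-10-08.
Second set merges to 2030-09-09 through 2030-09-12, 2030-09-17 through 2030-09-23.
2030-09-06 through 2030-09-09 with B removed leaves 2030-09-06 through 2030-09-08.
2030-09-30 through 2030-10-08 is untouched.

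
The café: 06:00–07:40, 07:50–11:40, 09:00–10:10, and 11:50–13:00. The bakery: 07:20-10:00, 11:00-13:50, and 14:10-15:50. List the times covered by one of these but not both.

First set merges to 06:00-07:40, 07:50-11:40, 11:50-13:00.
A but not B: 06:00-07:20, 10:00-11:00.
B but not A: 07:40-07:50, 11:40-11:50, 13:00-13:50, 14:10-15:50.
Combining gives A △ B.

06:00-07:20, 07:40-07:50, 10:00-11:00, 11:40-11:50, 13:00-13:50, 14:10-15:50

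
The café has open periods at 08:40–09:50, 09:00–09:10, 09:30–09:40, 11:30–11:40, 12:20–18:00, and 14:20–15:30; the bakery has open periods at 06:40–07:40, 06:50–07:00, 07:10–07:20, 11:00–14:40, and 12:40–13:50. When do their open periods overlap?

A, merged: 08:40–09:50, 11:30–11:40, 12:20–18:00.
B, merged: 06:40–07:40, 11:00–14:40.
08:40–09:50 meets no B interval.
11:30–11:40 ∩ B → 11:30–11:40.
12:20–18:00 ∩ B → 12:20–14:40.

11:30–11:40, 12:20–14:40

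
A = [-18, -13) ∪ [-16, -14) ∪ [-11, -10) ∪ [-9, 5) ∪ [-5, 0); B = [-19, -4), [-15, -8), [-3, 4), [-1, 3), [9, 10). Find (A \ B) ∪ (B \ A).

First set merges to [-18, -13), [-11, -10), [-9, 5).
Second set merges to [-19, -4), [-3, 4), [9, 10).
Only in the first: [-4, -3), [4, 5).
Only in the second: [-19, -18), [-13, -11), [-10, -9), [9, 10).
Together these are the periods covered by exactly one.

[-19, -18) ∪ [-13, -11) ∪ [-10, -9) ∪ [-4, -3) ∪ [4, 5) ∪ [9, 10)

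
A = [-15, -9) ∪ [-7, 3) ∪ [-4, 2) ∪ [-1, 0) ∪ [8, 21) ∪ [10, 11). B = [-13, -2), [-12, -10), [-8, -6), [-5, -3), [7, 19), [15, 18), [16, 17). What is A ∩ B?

A, merged: [-15, -9), [-7, 3), [8, 21).
B, merged: [-13, -2), [7, 19).
[-15, -9) meets the second set on [-13, -9).
[-7, 3) meets the second set on [-7, -2).
[8, 21) meets the second set on [8, 19).

[-13, -9) ∪ [-7, -2) ∪ [8, 19)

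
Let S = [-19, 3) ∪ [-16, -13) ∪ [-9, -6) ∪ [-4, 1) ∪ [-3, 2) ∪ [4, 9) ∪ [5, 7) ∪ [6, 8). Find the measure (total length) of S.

Merged: [-19, 3), [4, 9).
Lengths: 22 + 5 = 27.

27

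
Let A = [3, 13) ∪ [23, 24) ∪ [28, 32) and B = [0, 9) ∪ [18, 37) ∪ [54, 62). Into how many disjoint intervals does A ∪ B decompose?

3

A ∪ B = [0, 13), [18, 37), [54, 62).
That is 3 disjoint pieces.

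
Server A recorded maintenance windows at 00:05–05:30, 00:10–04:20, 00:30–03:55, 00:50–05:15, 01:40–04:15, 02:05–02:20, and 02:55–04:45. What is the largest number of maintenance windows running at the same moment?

At 02:05, 6 of the intervals are simultaneously active.
No point has more.

6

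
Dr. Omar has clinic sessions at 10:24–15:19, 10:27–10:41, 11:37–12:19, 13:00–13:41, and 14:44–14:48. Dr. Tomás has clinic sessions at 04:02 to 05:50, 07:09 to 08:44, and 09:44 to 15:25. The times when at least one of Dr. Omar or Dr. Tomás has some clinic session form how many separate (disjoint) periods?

3

A, merged: 10:24–15:19.
A ∪ B = 04:02–05:50, 07:09–08:44, 09:44–15:25.
That is 3 disjoint pieces.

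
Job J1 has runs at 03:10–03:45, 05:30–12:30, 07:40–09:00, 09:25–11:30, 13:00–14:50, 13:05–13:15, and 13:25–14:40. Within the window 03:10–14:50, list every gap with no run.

After merging, the occupied span is 03:10-03:45, 05:30-12:30, 13:00-14:50.
Complement within 03:10-14:50: 03:45-05:30, 12:30-13:00.

03:45-05:30, 12:30-13:00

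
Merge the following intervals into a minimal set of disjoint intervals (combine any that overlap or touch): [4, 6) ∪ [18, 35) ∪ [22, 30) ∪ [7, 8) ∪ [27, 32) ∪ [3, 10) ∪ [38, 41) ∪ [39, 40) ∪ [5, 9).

[3, 10) ∪ [18, 35) ∪ [38, 41)

Sort by start: [3, 10), [4, 6), [5, 9), [7, 8), [18, 35), [22, 30), [27, 32), [38, 41), [39, 40).
[4, 6) overlaps/touches [3, 10) → extend to [3, 10).
[5, 9) overlaps/touches [3, 10) → extend to [3, 10).
[7, 8) overlaps/touches [3, 10) → extend to [3, 10).
[18, 35) is disjoint → start new block.
[22, 30) overlaps/touches [18, 35) → extend to [18, 35).
[27, 32) overlaps/touches [18, 35) → extend to [18, 35).
[38, 41) is disjoint → start new block.
[39, 40) overlaps/touches [38, 41) → extend to [38, 41).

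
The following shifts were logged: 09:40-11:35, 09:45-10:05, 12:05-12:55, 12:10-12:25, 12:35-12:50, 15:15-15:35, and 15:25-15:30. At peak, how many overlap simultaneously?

2

Sweep endpoints in order; track running count of active intervals.
Peak of 2 reached at 09:45.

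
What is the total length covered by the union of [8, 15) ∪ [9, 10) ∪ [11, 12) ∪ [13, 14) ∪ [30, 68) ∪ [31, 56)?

45

Merged: [8, 15), [30, 68).
Lengths: 7 + 38 = 45.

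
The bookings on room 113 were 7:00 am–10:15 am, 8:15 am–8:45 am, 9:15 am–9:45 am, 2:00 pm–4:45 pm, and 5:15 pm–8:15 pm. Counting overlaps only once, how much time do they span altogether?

Merged: 7:00 am–10:15 am, 2:00 pm–4:45 pm, 5:15 pm–8:15 pm.
Lengths: 3 h 15 min + 2 h 45 min + 3 h = 9 h.

9 h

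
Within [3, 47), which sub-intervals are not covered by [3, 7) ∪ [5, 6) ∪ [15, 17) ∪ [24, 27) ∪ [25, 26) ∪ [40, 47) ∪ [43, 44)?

[7, 15) ∪ [17, 24) ∪ [27, 40)

The merged coverage is [3, 7), [15, 17), [24, 27), [40, 47).
Gaps within [3, 47): [7, 15), [17, 24), [27, 40).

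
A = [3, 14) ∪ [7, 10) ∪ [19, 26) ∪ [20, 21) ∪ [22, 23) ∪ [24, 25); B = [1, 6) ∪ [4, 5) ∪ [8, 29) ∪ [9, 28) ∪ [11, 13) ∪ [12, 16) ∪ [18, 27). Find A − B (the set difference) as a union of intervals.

First set merges to [3, 14), [19, 26).
Second set merges to [1, 6), [8, 29).
[3, 14) with B removed leaves [6, 8).
[19, 26) lies entirely inside B → drops out.

[6, 8)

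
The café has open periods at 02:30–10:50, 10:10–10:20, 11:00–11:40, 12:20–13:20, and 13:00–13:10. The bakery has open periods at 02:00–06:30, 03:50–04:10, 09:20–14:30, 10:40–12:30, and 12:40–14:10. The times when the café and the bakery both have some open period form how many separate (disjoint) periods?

First set merges to 02:30–10:50, 11:00–11:40, 12:20–13:20.
Second set merges to 02:00–06:30, 09:20–14:30.
A ∩ B = 02:30–06:30, 09:20–10:50, 11:00–11:40, 12:20–13:20.
That is 4 disjoint pieces.

4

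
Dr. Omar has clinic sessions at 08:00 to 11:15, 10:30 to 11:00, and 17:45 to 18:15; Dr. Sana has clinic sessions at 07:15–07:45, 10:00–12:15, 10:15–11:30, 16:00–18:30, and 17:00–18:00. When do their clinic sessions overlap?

10:00-11:15, 17:45-18:15

Merge the first list: 08:00-11:15, 17:45-18:15.
Merge the second list: 07:15-07:45, 10:00-12:15, 16:00-18:30.
08:00-11:15 overlaps B on 10:00-11:15.
17:45-18:15 overlaps B on 17:45-18:15.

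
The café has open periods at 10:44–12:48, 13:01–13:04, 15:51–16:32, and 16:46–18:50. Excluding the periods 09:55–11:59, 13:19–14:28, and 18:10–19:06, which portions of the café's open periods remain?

10:44–12:48 with B removed leaves 11:59–12:48.
13:01–13:04 is untouched.
15:51–16:32 is untouched.
16:46–18:50 with B removed leaves 16:46–18:10.

11:59–12:48, 13:01–13:04, 15:51–16:32, 16:46–18:10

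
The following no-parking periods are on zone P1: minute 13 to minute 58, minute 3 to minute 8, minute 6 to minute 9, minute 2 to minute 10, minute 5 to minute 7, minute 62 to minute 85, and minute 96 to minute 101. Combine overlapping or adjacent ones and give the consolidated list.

Sort by start: minute 2 to minute 10, minute 3 to minute 8, minute 5 to minute 7, minute 6 to minute 9, minute 13 to minute 58, minute 62 to minute 85, minute 96 to minute 101.
minute 3 to minute 8 overlaps/touches minute 2 to minute 10 → extend to minute 2 to minute 10.
minute 5 to minute 7 overlaps/touches minute 2 to minute 10 → extend to minute 2 to minute 10.
minute 6 to minute 9 overlaps/touches minute 2 to minute 10 → extend to minute 2 to minute 10.
minute 13 to minute 58 is disjoint → start new block.
minute 62 to minute 85 is disjoint → start new block.
minute 96 to minute 101 is disjoint → start new block.

minute 2 to minute 10, minute 13 to minute 58, minute 62 to minute 85, minute 96 to minute 101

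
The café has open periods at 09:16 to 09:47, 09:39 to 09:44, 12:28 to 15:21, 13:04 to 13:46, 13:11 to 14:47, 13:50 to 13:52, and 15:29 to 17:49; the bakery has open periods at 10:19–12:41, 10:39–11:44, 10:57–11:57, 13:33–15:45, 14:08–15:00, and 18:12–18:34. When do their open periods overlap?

A, merged: 09:16–09:47, 12:28–15:21, 15:29–17:49.
B, merged: 10:19–12:41, 13:33–15:45, 18:12–18:34.
09:16–09:47 meets no B interval.
12:28–15:21 ∩ B → 12:28–12:41, 13:33–15:21.
15:29–17:49 ∩ B → 15:29–15:45.

12:28–12:41, 13:33–15:21, 15:29–15:45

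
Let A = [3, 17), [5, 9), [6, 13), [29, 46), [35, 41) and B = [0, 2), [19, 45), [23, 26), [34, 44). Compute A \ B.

[3, 17) ∪ [45, 46)

Merge the first list: [3, 17), [29, 46).
Merge the second list: [0, 2), [19, 45).
[3, 17): no B overlap → unchanged.
[29, 46) minus B → [45, 46).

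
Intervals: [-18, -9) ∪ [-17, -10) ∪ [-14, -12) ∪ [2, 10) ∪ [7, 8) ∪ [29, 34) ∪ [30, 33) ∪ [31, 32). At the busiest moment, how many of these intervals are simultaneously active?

Walk the sorted start/end points keeping a running depth.
The depth first hits 3 at -14.

3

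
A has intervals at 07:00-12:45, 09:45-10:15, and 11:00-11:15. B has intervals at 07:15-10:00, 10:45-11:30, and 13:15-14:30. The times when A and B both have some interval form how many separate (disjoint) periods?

2

A, merged: 07:00-12:45.
A ∩ B = 07:15-10:00, 10:45-11:30.
That is 2 disjoint pieces.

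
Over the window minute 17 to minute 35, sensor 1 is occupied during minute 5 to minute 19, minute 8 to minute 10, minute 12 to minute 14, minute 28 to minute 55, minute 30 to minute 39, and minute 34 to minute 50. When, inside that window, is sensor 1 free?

The merged coverage is minute 5 to minute 19, minute 28 to minute 55.
Uncovered inside minute 17 to minute 35: minute 19 to minute 28.

minute 19 to minute 28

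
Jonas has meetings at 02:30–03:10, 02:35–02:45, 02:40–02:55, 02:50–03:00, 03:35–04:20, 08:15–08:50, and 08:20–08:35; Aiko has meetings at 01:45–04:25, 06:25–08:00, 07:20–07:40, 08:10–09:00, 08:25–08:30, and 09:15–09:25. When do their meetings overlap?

Merge the first list: 02:30-03:10, 03:35-04:20, 08:15-08:50.
Merge the second list: 01:45-04:25, 06:25-08:00, 08:10-09:00, 09:15-09:25.
02:30-03:10 ∩ B → 02:30-03:10.
03:35-04:20 ∩ B → 03:35-04:20.
08:15-08:50 ∩ B → 08:15-08:50.

02:30-03:10, 03:35-04:20, 08:15-08:50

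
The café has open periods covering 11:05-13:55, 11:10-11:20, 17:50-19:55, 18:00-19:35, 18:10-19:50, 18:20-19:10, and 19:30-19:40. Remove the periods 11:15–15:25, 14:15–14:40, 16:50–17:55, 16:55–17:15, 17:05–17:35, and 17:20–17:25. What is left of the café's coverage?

11:05–11:15, 17:55–19:55

Merge the first list: 11:05–13:55, 17:50–19:55.
Merge the second list: 11:15–15:25, 16:50–17:55.
11:05–13:55 minus B → 11:05–11:15.
17:50–19:55 minus B → 17:55–19:55.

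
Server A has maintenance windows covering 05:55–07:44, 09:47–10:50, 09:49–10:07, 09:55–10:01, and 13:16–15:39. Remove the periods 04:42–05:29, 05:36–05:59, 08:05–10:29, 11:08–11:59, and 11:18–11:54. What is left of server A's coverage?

First set merges to 05:55–07:44, 09:47–10:50, 13:16–15:39.
Second set merges to 04:42–05:29, 05:36–05:59, 08:05–10:29, 11:08–11:59.
05:55–07:44 \ B = 05:59–07:44.
09:47–10:50 \ B = 10:29–10:50.
13:16–15:39: nothing removed.

05:59–07:44, 10:29–10:50, 13:16–15:39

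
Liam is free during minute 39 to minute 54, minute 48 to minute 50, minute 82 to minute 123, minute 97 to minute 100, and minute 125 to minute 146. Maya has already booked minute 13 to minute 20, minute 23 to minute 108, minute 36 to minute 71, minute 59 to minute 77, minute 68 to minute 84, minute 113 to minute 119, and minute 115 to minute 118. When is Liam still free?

A, merged: minute 39 to minute 54, minute 82 to minute 123, minute 125 to minute 146.
B, merged: minute 13 to minute 20, minute 23 to minute 108, minute 113 to minute 119.
minute 39 to minute 54: fully covered by B → removed.
minute 82 to minute 123 minus B → minute 108 to minute 113, minute 119 to minute 123.
minute 125 to minute 146: no B overlap → unchanged.

minute 108 to minute 113, minute 119 to minute 123, minute 125 to minute 146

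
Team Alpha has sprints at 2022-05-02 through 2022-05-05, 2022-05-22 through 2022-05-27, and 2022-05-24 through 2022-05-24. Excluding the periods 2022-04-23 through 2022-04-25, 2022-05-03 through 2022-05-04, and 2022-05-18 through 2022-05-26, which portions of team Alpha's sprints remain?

2022-05-02 through 2022-05-02, 2022-05-05 through 2022-05-05, 2022-05-27 through 2022-05-27

Merge the first list: 2022-05-02 through 2022-05-05, 2022-05-22 through 2022-05-27.
2022-05-02 through 2022-05-05 \ B = 2022-05-02 through 2022-05-02, 2022-05-05 through 2022-05-05.
2022-05-22 through 2022-05-27 \ B = 2022-05-27 through 2022-05-27.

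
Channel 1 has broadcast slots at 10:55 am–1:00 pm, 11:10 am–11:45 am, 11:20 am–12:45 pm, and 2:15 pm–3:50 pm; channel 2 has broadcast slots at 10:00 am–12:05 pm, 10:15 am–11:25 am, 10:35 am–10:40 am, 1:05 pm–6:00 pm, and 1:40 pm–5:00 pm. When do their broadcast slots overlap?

A, merged: 10:55 am–1:00 pm, 2:15 pm–3:50 pm.
B, merged: 10:00 am–12:05 pm, 1:05 pm–6:00 pm.
10:55 am–1:00 pm ∩ B → 10:55 am–12:05 pm.
2:15 pm–3:50 pm ∩ B → 2:15 pm–3:50 pm.

10:55 am–12:05 pm, 2:15 pm–3:50 pm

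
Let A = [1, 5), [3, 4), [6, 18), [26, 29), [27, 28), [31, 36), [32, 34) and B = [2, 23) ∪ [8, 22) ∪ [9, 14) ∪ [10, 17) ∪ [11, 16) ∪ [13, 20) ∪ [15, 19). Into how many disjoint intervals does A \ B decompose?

3

First set merges to [1, 5), [6, 18), [26, 29), [31, 36).
Second set merges to [2, 23).
A \ B = [1, 2), [26, 29), [31, 36).
That is 3 disjoint pieces.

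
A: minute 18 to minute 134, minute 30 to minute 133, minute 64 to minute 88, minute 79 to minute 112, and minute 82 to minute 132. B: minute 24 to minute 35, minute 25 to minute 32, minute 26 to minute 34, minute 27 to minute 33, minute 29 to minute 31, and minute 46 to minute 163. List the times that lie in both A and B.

Merge the first list: minute 18 to minute 134.
Merge the second list: minute 24 to minute 35, minute 46 to minute 163.
minute 18 to minute 134 ∩ B → minute 24 to minute 35, minute 46 to minute 134.

minute 24 to minute 35, minute 46 to minute 134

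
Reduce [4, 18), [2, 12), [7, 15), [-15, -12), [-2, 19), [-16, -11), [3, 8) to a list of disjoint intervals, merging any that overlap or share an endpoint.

[-16, -11) ∪ [-2, 19)

Sort by start: [-16, -11), [-15, -12), [-2, 19), [2, 12), [3, 8), [4, 18), [7, 15).
[-15, -12) overlaps/touches [-16, -11) → extend to [-16, -11).
[-2, 19) is disjoint → start new block.
[2, 12) overlaps/touches [-2, 19) → extend to [-2, 19).
[3, 8) overlaps/touches [-2, 19) → extend to [-2, 19).
[4, 18) overlaps/touches [-2, 19) → extend to [-2, 19).
[7, 15) overlaps/touches [-2, 19) → extend to [-2, 19).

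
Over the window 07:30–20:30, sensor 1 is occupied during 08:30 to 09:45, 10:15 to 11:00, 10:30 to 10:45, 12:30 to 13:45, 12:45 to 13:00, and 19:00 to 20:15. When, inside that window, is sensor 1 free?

07:30–08:30, 09:45–10:15, 11:00–12:30, 13:45–19:00, 20:15–20:30

Covered (merged): 08:30–09:45, 10:15–11:00, 12:30–13:45, 19:00–20:15.
Complement within 07:30–20:30: 07:30–08:30, 09:45–10:15, 11:00–12:30, 13:45–19:00, 20:15–20:30.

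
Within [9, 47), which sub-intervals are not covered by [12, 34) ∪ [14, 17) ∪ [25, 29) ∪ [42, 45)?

[9, 12) ∪ [34, 42) ∪ [45, 47)

Covered (merged): [12, 34), [42, 45).
Uncovered inside [9, 47): [9, 12), [34, 42), [45, 47).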